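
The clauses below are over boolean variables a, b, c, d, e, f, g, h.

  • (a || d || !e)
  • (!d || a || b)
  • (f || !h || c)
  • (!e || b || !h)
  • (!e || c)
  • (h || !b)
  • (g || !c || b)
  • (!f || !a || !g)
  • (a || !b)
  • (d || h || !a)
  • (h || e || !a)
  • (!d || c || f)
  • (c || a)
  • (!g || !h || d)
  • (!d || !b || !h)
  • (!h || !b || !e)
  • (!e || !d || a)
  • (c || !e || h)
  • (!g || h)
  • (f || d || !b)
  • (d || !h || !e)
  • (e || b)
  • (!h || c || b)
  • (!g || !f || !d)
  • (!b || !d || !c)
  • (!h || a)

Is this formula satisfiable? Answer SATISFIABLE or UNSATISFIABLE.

SATISFIABLE

Branch on a: take a = True.
Try b = True.
  then h is forced to True.
  then d is forced to False.
  then g is forced to False.
  then e is forced to False.
  then f is forced to True.
c is now unconstrained; take c = True.
Every clause has at least one true literal under this assignment.
So a = T  b = T  c = T  d = F  e = F  f = T  g = F  h = T is a satisfying assignment.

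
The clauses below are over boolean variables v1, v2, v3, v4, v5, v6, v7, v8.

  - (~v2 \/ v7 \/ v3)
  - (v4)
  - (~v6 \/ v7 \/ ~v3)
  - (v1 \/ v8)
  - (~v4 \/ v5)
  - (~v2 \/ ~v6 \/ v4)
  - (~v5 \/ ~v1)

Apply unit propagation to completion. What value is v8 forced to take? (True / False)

True

(v4) is a unit clause: v4 = True.
(v5 \/ ~v4): since v4 = True, the clause reduces to (v5). v5 = True.
In (~v1 \/ ~v5), ~v5 is now false; ~v1 must hold, so v1 = False.
From (v8 \/ v1) and v1 = False: v8 = True.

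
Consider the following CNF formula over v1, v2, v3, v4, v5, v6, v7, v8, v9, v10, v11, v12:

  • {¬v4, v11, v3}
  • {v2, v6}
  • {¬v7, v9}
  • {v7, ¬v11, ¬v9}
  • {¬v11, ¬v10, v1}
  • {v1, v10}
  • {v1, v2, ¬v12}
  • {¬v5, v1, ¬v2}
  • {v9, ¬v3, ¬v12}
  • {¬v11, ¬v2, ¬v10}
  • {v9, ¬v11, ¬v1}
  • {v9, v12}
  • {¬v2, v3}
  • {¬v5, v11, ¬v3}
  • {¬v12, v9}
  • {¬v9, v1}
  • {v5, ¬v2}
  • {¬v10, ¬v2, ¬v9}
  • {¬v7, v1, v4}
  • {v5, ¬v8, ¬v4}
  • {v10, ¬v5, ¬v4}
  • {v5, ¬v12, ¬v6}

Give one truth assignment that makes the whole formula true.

v1=1, v2=0, v3=0, v4=0, v5=1, v6=1, v7=1, v8=0, v9=1, v10=0, v11=1, v12=0

Pure literal: v8 appears only negated; assign v8 = False.
Set v1 = True and propagate.
Try v2 = False.
  then v6 is forced to True.
Try v3 = False.
For the remaining variables, v4 = False, v5 = True, v7 = True, v9 = True, v10 = False, v11 = True, v12 = False works.
Every clause has at least one true literal under this assignment.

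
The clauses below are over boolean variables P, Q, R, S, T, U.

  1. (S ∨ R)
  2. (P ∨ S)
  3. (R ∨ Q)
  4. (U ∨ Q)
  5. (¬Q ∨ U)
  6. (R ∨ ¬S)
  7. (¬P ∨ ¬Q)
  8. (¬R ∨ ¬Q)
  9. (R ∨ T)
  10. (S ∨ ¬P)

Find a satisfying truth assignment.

Pure literal: U appears only positively; assign U = True.
Set P = True and propagate.
  then Q is forced to False.
  then R is forced to True.
  then S is forced to True.
T is now unconstrained; take T = False.

P=1, Q=0, R=1, S=1, T=0, U=1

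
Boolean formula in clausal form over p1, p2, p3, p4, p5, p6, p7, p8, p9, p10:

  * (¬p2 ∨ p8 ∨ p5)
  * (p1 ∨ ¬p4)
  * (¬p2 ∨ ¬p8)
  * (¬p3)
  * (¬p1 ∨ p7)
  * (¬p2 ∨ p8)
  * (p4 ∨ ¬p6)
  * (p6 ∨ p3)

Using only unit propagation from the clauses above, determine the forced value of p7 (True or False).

(¬p3) stands alone — p3 = False.
From (p6 ∨ p3) and p3 = False: p6 = True.
(p4 ∨ ¬p6) with p6 = True leaves only p4, so p4 = True.
From (p1 ∨ ¬p4) and p4 = True: p1 = True.
From (p7 ∨ ¬p1) and p1 = True: p7 = True.

True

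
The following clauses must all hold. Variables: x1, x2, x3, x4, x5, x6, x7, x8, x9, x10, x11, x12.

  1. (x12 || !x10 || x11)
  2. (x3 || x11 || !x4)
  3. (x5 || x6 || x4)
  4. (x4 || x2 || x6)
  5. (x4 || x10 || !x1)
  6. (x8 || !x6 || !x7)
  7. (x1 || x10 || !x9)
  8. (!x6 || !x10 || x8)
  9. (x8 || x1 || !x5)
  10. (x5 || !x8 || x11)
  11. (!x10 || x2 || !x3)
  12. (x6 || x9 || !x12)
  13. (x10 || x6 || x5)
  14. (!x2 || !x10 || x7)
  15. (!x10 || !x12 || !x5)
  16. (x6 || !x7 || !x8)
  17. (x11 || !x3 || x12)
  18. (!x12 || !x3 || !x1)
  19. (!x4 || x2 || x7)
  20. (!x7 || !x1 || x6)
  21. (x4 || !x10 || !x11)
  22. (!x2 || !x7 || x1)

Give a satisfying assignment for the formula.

x1=False  x2=True  x3=False  x4=False  x5=True  x6=True  x7=False  x8=True  x9=False  x10=False  x11=False  x12=True

Check each clause:
  1. (!x10 || x12 || x11) — x12 is true.
  2. (x3 || !x4 || x11) — !x4 is true.
  3. (x6 || x5 || x4) — x5 is true.
  4. (x6 || x2 || x4) — x2 is true.
  5. (!x1 || x10 || x4) — !x1 is true.
  6. (!x6 || !x7 || x8) — x8 is true.
  7. (!x9 || x1 || x10) — !x9 is true.
  8. (!x10 || x8 || !x6) — x8 is true.
  9. (x1 || x8 || !x5) — x8 is true.
  10. (x5 || x11 || !x8) — x5 is true.
  11. (!x3 || x2 || !x10) — x2 is true.
  12. (!x12 || x9 || x6) — x6 is true.
  13. (x5 || x10 || x6) — x5 is true.
  14. (!x10 || !x2 || x7) — !x10 is true.
  15. (!x10 || !x5 || !x12) — !x10 is true.
  16. (!x8 || x6 || !x7) — !x7 is true.
  17. (!x3 || x11 || x12) — x12 is true.
  18. (!x3 || !x1 || !x12) — !x3 is true.
  19. (x7 || !x4 || x2) — x2 is true.
  20. (!x7 || x6 || !x1) — !x7 is true.
  21. (!x11 || !x10 || x4) — !x11 is true.
  22. (!x2 || !x7 || x1) — !x7 is true.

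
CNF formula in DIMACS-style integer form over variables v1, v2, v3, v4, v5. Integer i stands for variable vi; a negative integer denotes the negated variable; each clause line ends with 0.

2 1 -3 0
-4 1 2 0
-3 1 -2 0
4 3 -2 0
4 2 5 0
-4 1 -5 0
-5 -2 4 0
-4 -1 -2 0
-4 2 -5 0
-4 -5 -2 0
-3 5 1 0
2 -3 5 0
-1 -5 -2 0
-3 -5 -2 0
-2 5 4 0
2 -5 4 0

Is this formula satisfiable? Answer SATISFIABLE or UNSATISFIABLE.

SATISFIABLE

Branch on v1: take v1 = False.
The remaining clauses are satisfied by v2 = True, v3 = False, v4 = True, v5 = False.
So v1=False  v2=True  v3=False  v4=True  v5=False is a satisfying assignment.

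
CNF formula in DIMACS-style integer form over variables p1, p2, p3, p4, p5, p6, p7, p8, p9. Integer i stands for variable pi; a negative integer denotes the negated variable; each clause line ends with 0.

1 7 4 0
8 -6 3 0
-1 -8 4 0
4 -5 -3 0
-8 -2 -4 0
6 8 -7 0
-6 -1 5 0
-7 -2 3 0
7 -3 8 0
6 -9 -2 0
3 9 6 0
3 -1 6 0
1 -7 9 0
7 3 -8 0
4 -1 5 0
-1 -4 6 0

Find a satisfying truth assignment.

p1=F  p2=F  p3=T  p4=F  p5=F  p6=T  p7=T  p8=T  p9=T

p2 occurs only negated in the remaining clauses — set p2 = False.
Set p1 = False and propagate.
For the remaining variables, p3 = True, p4 = False, p5 = False, p6 = True, p7 = True, p8 = True, p9 = True works.
Every clause has at least one true literal under this assignment.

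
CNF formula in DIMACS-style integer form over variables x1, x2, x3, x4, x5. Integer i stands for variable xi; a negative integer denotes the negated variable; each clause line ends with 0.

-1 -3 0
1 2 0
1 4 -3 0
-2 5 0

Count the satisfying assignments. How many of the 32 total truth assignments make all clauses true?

9

Split on x1, then x2.
  x1=1, x2=1: remaining (x3,x4,x5) ∈ {(0,0,1); (0,1,1)} — 2.
  x1=1, x2=0: remaining (x3,x4,x5) ∈ {(0,0,0); (0,0,1); (0,1,0); (0,1,1)} — 4.
  x1=0, x2=1: remaining (x3,x4,x5) ∈ {(0,0,1); (0,1,1); (1,1,1)} — 3.
  x1=0, x2=0: a clause becomes empty — 0.
Total: 2 + 4 + 3 + 0 = 9.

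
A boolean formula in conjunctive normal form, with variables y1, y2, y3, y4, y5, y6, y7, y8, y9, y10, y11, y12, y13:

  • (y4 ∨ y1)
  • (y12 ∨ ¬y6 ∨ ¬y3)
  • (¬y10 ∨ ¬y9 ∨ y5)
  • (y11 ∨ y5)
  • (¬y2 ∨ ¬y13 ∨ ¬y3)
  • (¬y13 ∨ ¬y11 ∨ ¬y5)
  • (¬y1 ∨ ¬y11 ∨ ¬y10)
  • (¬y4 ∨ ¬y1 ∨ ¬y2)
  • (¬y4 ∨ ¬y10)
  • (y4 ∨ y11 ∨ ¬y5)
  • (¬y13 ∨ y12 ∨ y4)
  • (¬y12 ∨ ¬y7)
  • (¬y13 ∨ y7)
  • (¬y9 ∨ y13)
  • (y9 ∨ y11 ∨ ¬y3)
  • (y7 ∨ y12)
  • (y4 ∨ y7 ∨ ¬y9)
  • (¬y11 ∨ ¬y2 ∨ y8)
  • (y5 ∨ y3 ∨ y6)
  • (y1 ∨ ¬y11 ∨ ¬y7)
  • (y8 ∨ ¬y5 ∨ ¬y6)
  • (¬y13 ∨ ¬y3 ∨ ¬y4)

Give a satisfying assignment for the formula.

y1 = True  y2 = False  y3 = False  y4 = True  y5 = True  y6 = True  y7 = False  y8 = True  y9 = False  y10 = False  y11 = False  y12 = True  y13 = False

Check each clause:
  1. (y4 ∨ y1) — y1 is true.
  2. (y12 ∨ ¬y3 ∨ ¬y6) — y12 is true.
  3. (¬y10 ∨ ¬y9 ∨ y5) — y5 is true.
  4. (y5 ∨ y11) — y5 is true.
  5. (¬y3 ∨ ¬y2 ∨ ¬y13) — ¬y13 is true.
  6. (¬y13 ∨ ¬y11 ∨ ¬y5) — ¬y11 is true.
  7. (¬y10 ∨ ¬y11 ∨ ¬y1) — ¬y11 is true.
  8. (¬y2 ∨ ¬y4 ∨ ¬y1) — ¬y2 is true.
  9. (¬y4 ∨ ¬y10) — ¬y10 is true.
  10. (¬y5 ∨ y11 ∨ y4) — y4 is true.
  11. (y12 ∨ y4 ∨ ¬y13) — ¬y13 is true.
  12. (¬y12 ∨ ¬y7) — ¬y7 is true.
  13. (y7 ∨ ¬y13) — ¬y13 is true.
  14. (y13 ∨ ¬y9) — ¬y9 is true.
  15. (y11 ∨ ¬y3 ∨ y9) — ¬y3 is true.
  16. (y7 ∨ y12) — y12 is true.
  17. (y7 ∨ y4 ∨ ¬y9) — ¬y9 is true.
  18. (¬y2 ∨ ¬y11 ∨ y8) — y8 is true.
  19. (y6 ∨ y5 ∨ y3) — y5 is true.
  20. (¬y11 ∨ y1 ∨ ¬y7) — ¬y7 is true.
  21. (¬y5 ∨ y8 ∨ ¬y6) — y8 is true.
  22. (¬y3 ∨ ¬y4 ∨ ¬y13) — ¬y13 is true.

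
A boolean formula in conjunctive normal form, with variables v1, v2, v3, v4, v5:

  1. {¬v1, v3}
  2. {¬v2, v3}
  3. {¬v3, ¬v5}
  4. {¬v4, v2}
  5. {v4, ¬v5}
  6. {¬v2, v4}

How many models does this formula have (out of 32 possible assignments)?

5

The models are:
  v1=F v2=F v3=F v4=F v5=F
  v1=F v2=F v3=T v4=F v5=F
  v1=F v2=T v3=T v4=T v5=F
  v1=T v2=F v3=T v4=F v5=F
  v1=T v2=T v3=T v4=T v5=F
Count: 5.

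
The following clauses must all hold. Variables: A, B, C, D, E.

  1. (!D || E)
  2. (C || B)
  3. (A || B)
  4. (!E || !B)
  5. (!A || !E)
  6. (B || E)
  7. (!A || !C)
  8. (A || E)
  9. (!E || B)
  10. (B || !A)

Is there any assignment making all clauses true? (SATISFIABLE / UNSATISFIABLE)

SATISFIABLE

D occurs only negated in the remaining clauses — set D = False.
Set A = True and propagate.
  then E is forced to False.
  then B is forced to True.
  then C is forced to False.
Every clause has at least one true literal under this assignment.
So A=True, B=True, C=False, D=False, E=False is a satisfying assignment.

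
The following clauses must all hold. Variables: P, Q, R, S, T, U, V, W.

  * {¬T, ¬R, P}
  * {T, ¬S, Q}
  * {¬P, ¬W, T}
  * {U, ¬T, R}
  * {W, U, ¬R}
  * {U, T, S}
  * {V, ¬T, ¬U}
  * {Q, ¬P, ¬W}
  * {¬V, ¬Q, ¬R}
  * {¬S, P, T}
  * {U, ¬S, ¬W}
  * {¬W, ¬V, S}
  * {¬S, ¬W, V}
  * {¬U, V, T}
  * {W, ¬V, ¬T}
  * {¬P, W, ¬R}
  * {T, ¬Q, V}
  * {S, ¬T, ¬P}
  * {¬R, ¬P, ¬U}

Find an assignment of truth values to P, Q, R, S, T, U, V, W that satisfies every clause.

P=F  Q=F  R=T  S=F  T=F  U=T  V=T  W=F

Try P = False.
For the remaining variables, Q = False, R = True, S = False, T = False, U = True, V = True, W = False works.
Every clause has at least one true literal under this assignment.
Check each clause:
  1. {¬R, P, ¬T} — ¬T is true.
  2. {T, Q, ¬S} — ¬S is true.
  3. {¬P, ¬W, T} — ¬W is true.
  4. {U, R, ¬T} — R is true.
  5. {¬R, U, W} — U is true.
  6. {U, T, S} — U is true.
  7. {V, ¬U, ¬T} — ¬T is true.
  8. {¬W, Q, ¬P} — ¬W is true.
  9. {¬R, ¬Q, ¬V} — ¬Q is true.
  10. {¬S, T, P} — ¬S is true.
  11. {¬S, ¬W, U} — ¬W is true.
  12. {S, ¬W, ¬V} — ¬W is true.
  13. {¬S, V, ¬W} — ¬W is true.
  14. {T, V, ¬U} — V is true.
  15. {¬T, W, ¬V} — ¬T is true.
  16. {¬P, ¬R, W} — ¬P is true.
  17. {¬Q, T, V} — ¬Q is true.
  18. {¬P, ¬T, S} — ¬T is true.
  19. {¬R, ¬P, ¬U} — ¬P is true.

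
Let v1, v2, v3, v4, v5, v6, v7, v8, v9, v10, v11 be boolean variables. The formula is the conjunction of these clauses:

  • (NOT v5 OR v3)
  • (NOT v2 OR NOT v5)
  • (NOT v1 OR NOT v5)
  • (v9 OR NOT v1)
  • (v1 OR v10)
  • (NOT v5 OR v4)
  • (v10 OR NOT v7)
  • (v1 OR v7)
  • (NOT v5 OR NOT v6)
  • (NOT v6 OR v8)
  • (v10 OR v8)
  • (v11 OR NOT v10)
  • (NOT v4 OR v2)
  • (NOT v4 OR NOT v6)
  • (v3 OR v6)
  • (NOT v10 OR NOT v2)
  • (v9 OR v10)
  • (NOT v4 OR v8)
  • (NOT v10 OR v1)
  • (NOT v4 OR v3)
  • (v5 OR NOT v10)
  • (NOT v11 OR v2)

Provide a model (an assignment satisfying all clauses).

Pure literal: v8 appears only positively; assign v8 = True.
Pure literal: v9 appears only positively; assign v9 = True.
Branch on v1: take v1 = True.
  then v5 is forced to False.
  then v10 is forced to False.
  then v7 is forced to False.
Set v2 = True and propagate.
Set v3 = False and propagate.
  then v6 is forced to True.
  then v4 is forced to False.
v11 is now unconstrained; take v11 = False.
Every clause has at least one true literal under this assignment.

v1=T, v2=T, v3=F, v4=F, v5=F, v6=T, v7=F, v8=T, v9=T, v10=F, v11=F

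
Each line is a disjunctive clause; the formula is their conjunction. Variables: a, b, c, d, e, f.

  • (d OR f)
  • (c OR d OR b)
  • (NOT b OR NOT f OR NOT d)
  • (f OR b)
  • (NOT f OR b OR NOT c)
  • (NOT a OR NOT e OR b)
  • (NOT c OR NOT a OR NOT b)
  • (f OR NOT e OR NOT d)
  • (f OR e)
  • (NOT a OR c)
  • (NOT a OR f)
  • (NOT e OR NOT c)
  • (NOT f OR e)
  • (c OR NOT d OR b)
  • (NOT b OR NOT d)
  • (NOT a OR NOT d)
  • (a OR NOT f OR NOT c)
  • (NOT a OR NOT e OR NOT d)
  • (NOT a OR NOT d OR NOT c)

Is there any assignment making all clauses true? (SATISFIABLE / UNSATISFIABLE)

Branch on a: take a = False.
Try b = True.
  then d is forced to False.
  then f is forced to True.
  then e is forced to True.
  then c is forced to False.
So a = False, b = True, c = False, d = False, e = True, f = True is a satisfying assignment.

SATISFIABLE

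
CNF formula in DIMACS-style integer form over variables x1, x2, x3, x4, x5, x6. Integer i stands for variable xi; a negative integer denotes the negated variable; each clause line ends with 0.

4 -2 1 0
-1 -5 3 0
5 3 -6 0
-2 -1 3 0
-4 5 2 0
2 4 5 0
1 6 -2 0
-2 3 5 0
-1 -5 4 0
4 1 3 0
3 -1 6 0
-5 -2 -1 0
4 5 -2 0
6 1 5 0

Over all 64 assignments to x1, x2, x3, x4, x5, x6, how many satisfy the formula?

Split on x1, then x5.
  x1=1, x5=1: remaining (x2,x3,x4,x6) ∈ {(0,1,1,0); (0,1,1,1)} — 2.
  x1=1, x5=0: remaining (x2,x3,x4,x6) ∈ {(1,1,1,0); (1,1,1,1)} — 2.
  x1=0, x5=1: 8 of the 16 assignments to (x2,x3,x4,x6) work.
  x1=0, x5=0: remaining (x2,x3,x4,x6) ∈ {(1,1,1,1)} — 1.
Total: 2 + 2 + 8 + 1 = 13.

13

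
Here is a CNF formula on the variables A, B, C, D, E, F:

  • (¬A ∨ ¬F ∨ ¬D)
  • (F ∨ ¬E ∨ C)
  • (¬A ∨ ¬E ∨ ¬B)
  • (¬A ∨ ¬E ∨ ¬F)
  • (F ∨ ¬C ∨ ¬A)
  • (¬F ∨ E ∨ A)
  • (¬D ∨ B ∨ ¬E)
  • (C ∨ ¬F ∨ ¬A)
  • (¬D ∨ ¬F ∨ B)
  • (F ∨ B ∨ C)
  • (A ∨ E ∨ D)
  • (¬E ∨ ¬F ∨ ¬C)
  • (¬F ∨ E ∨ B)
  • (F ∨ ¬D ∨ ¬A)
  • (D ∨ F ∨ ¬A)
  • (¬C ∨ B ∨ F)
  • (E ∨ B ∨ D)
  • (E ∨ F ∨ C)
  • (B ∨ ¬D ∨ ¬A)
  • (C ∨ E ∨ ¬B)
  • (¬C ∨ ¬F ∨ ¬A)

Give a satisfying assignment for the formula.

A=F  B=T  C=T  D=F  E=T  F=F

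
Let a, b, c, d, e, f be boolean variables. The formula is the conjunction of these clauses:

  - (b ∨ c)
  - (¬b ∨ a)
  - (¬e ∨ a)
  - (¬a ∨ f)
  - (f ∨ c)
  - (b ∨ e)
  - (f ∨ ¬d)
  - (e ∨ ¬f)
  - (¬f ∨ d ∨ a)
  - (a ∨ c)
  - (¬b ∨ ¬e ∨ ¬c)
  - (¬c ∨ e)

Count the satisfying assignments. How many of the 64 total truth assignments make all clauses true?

4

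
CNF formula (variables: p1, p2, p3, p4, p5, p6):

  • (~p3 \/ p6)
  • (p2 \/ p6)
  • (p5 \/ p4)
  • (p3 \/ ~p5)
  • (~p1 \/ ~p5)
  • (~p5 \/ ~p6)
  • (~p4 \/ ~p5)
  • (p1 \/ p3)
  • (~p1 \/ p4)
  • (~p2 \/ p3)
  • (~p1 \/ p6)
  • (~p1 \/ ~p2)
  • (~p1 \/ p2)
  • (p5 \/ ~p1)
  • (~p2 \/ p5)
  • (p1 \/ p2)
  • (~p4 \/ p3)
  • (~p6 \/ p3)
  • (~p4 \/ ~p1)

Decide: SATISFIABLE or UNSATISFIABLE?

p1 = True:
  propagation gives p5=False; an empty clause results — contradiction.
p1 = False:
  propagation gives p3=True, p6=True, p5=False, p4=True; an empty clause results — contradiction.
Every branch closes, so no satisfying assignment exists.

UNSATISFIABLE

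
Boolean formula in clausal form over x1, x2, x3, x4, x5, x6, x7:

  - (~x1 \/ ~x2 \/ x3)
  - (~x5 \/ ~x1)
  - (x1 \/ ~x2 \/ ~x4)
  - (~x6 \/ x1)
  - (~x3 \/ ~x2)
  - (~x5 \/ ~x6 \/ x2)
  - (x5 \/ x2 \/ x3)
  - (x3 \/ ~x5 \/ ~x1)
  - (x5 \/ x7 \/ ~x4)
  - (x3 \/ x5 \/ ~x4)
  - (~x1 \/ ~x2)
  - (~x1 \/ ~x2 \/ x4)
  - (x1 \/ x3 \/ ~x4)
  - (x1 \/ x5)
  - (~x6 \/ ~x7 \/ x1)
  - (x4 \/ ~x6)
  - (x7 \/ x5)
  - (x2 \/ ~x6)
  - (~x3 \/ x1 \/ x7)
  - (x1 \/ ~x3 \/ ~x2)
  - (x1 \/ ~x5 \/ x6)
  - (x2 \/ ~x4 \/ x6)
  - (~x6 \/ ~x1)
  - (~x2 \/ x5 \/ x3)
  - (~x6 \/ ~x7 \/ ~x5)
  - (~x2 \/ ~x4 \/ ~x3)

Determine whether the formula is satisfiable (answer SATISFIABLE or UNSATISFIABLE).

SATISFIABLE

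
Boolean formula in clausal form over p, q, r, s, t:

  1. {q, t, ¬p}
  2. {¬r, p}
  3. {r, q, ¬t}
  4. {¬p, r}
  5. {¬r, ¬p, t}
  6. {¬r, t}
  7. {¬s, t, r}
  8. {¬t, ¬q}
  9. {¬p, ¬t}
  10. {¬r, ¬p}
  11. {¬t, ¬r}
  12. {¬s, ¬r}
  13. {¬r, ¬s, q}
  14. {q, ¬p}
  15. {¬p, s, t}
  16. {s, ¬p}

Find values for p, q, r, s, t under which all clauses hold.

p=F, q=T, r=F, s=F, t=F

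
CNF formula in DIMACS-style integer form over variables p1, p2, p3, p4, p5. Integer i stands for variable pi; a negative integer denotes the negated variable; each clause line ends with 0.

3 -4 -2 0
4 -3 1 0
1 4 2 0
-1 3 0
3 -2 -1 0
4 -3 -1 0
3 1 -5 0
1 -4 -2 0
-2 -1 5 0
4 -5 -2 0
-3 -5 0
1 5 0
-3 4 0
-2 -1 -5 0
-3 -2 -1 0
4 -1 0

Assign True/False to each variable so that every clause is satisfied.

Branch on p1: take p1 = True.
  then p3 is forced to True.
  then p4 is forced to True.
  then p5 is forced to False.
  then p2 is forced to False.

p1=True, p2=False, p3=True, p4=True, p5=False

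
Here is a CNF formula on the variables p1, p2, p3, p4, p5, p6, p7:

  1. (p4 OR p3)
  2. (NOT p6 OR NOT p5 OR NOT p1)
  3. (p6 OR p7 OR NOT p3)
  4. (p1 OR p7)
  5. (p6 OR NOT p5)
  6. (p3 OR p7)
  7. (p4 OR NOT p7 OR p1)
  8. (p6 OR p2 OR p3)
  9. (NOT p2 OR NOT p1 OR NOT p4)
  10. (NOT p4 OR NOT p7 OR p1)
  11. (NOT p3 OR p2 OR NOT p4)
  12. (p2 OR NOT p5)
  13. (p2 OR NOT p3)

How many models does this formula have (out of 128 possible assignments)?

4

Satisfying assignments:
  p1=T p2=F p3=F p4=T p5=F p6=T p7=T
  p1=T p2=T p3=T p4=F p5=F p6=F p7=T
  p1=T p2=T p3=T p4=F p5=F p6=T p7=F
  p1=T p2=T p3=T p4=F p5=F p6=T p7=T
Count: 4.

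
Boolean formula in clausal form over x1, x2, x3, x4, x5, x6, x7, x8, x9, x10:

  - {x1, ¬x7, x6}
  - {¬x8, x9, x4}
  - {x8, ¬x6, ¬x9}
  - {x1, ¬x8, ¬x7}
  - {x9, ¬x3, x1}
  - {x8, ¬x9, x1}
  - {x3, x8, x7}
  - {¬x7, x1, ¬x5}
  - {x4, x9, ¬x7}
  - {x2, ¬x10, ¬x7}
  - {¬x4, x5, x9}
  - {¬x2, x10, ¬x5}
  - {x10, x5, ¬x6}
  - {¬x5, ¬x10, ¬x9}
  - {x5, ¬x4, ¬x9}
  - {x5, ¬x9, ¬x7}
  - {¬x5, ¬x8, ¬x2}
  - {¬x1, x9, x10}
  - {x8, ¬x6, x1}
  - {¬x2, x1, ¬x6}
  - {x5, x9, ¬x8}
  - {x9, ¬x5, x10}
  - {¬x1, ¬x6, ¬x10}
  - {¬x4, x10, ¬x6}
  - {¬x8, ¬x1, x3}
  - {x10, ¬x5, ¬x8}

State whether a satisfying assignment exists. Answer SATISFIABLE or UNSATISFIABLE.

SATISFIABLE

Branch on x1: take x1 = True.
The remaining clauses are satisfied by x2 = False, x3 = False, x4 = False, x5 = True, x6 = False, x7 = True, x8 = False, x9 = True, x10 = False.
So x1 = 1, x2 = 0, x3 = 0, x4 = 0, x5 = 1, x6 = 0, x7 = 1, x8 = 0, x9 = 1, x10 = 0 is a satisfying assignment.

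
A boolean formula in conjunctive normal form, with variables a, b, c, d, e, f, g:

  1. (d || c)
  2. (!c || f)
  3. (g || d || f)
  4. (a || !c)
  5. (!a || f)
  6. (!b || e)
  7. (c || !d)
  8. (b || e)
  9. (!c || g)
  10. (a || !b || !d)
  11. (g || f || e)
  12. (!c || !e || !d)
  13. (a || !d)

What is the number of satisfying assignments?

2

The models are:
  a=1 b=0 c=1 d=0 e=1 f=1 g=1
  a=1 b=1 c=1 d=0 e=1 f=1 g=1
Count: 2.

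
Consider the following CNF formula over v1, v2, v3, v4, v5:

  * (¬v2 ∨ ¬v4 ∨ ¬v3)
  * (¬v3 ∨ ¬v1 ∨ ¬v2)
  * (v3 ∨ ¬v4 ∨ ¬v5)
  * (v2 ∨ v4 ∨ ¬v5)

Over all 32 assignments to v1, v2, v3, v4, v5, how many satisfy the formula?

18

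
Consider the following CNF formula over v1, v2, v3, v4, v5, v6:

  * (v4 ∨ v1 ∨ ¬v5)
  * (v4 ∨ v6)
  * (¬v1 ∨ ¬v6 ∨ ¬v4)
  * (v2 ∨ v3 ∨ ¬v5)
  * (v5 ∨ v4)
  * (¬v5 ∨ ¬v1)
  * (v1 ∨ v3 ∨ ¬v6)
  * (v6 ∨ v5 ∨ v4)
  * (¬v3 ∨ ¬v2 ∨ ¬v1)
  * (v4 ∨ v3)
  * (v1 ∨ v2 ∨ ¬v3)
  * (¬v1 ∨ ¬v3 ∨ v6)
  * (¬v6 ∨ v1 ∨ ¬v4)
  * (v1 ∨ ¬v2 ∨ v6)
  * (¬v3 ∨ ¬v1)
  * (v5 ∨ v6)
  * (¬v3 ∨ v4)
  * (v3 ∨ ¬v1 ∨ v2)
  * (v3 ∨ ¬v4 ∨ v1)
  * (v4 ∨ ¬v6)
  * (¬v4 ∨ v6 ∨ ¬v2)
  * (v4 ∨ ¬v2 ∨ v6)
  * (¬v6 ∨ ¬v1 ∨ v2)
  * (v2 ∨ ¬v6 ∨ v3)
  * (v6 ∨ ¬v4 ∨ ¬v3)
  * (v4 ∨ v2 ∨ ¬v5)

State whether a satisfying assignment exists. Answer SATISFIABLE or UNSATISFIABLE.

v4 = True:
  v1 = True:
    propagation gives v6=False, v5=False; an empty clause results — contradiction.
  v1 = False:
    propagation gives v6=False, v2=False, v3=False; an empty clause results — contradiction.
v4 = False:
  propagation gives v6=True; an empty clause results — contradiction.
Every branch closes, so no satisfying assignment exists.

UNSATISFIABLE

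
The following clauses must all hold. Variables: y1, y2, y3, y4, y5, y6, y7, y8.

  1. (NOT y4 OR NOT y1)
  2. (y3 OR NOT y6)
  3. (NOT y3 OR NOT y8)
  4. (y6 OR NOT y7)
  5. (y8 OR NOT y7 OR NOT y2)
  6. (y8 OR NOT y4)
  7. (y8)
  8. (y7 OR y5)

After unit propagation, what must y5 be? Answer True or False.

True

(y8) stands alone — y8 = True.
In (NOT y8 OR NOT y3), NOT y8 is now false; NOT y3 must hold, so y3 = False.
From (NOT y6 OR y3) and y3 = False: y6 = False.
From (y6 OR NOT y7) and y6 = False: y7 = False.
(y7 OR y5) with y7 = False leaves only y5, so y5 = True.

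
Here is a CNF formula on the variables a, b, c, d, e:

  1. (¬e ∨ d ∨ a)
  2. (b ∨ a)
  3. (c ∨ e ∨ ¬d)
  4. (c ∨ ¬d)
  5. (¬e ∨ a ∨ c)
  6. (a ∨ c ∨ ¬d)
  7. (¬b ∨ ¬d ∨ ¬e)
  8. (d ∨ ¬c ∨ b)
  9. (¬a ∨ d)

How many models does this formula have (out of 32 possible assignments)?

The models are:
  a=F b=T c=F d=F e=F
  a=F b=T c=T d=F e=F
  a=F b=T c=T d=T e=F
  a=T b=F c=T d=T e=F
  a=T b=F c=T d=T e=T
  a=T b=T c=T d=T e=F
That's 6 in total.

6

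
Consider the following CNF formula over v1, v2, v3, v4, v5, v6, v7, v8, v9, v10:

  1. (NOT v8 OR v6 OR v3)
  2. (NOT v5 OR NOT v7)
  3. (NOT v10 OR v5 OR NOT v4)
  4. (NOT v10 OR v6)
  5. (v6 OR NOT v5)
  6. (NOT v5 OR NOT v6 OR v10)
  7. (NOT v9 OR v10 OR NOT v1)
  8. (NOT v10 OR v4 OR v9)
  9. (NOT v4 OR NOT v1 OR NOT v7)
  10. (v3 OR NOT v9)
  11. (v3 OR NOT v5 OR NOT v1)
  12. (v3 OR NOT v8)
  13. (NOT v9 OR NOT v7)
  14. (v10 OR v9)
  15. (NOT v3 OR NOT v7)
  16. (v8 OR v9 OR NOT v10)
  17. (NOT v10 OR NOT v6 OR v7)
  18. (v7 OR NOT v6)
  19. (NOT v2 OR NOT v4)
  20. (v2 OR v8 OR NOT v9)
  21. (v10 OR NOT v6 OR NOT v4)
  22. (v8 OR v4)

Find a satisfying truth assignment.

v1 occurs only negated in the remaining clauses — set v1 = False.
Branch on v2: take v2 = False.
Branch on v3: take v3 = True.
  then v7 is forced to False.
  then v6 is forced to False.
  then v10 is forced to False.
  then v5 is forced to False.
  then v9 is forced to True.
  then v8 is forced to True.
v4 is now unconstrained; take v4 = False.
Check each clause:
  1. (NOT v8 OR v6 OR v3) — v3 is true.
  2. (NOT v7 OR NOT v5) — NOT v7 is true.
  3. (v5 OR NOT v4 OR NOT v10) — NOT v4 is true.
  4. (NOT v10 OR v6) — NOT v10 is true.
  5. (NOT v5 OR v6) — NOT v5 is true.
  6. (NOT v5 OR v10 OR NOT v6) — NOT v6 is true.
  7. (NOT v1 OR v10 OR NOT v9) — NOT v1 is true.
  8. (v9 OR v4 OR NOT v10) — v9 is true.
  9. (NOT v4 OR NOT v7 OR NOT v1) — NOT v7 is true.
  10. (v3 OR NOT v9) — v3 is true.
  11. (NOT v1 OR NOT v5 OR v3) — v3 is true.
  12. (v3 OR NOT v8) — v3 is true.
  13. (NOT v7 OR NOT v9) — NOT v7 is true.
  14. (v10 OR v9) — v9 is true.
  15. (NOT v3 OR NOT v7) — NOT v7 is true.
  16. (v8 OR v9 OR NOT v10) — v8 is true.
  17. (NOT v6 OR v7 OR NOT v10) — NOT v6 is true.
  18. (NOT v6 OR v7) — NOT v6 is true.
  19. (NOT v2 OR NOT v4) — NOT v4 is true.
  20. (NOT v9 OR v8 OR v2) — v8 is true.
  21. (NOT v4 OR v10 OR NOT v6) — NOT v6 is true.
  22. (v4 OR v8) — v8 is true.

v1 = False, v2 = False, v3 = True, v4 = False, v5 = False, v6 = False, v7 = False, v8 = True, v9 = True, v10 = False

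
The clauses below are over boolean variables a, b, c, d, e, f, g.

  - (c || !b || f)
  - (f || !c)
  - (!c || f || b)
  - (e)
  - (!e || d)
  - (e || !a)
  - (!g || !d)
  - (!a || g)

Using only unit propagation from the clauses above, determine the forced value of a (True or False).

False

Unit clause (e) sets e = True.
From (!e || d) and e = True: d = True.
In (!g || !d), !d is now false; !g must hold, so g = False.
In (!a || g), g is now false; !a must hold, so a = False.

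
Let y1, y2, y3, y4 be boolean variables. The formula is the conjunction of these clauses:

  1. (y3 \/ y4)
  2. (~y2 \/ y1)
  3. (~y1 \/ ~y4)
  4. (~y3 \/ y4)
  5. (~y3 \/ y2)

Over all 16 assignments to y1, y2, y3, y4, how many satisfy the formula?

1

The models are:
  y1=F y2=F y3=F y4=T
Count: 1.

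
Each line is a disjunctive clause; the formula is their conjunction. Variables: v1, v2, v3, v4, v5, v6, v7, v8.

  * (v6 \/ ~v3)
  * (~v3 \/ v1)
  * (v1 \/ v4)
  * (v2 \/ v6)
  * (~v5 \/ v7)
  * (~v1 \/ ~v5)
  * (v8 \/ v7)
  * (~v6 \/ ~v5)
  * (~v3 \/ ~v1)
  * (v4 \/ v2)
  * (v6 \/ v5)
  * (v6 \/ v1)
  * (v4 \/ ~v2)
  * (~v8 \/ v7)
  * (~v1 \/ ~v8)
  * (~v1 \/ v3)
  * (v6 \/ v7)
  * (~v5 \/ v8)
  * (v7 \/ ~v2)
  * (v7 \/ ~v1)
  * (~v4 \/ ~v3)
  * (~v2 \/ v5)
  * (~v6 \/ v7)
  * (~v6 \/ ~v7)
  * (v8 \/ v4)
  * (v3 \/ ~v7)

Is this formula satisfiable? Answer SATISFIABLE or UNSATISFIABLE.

UNSATISFIABLE

v7 = True:
  propagation gives v6=False, v3=False; an empty clause results — contradiction.
v7 = False:
  propagation gives v5=False, v8=True; an empty clause results — contradiction.
Every branch closes, so no satisfying assignment exists.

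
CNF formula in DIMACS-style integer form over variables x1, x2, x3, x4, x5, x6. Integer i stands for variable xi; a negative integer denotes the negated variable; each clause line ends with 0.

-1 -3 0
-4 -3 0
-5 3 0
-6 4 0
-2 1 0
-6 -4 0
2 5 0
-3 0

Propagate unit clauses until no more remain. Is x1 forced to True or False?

True

(NOT x3) is a unit clause: x3 = False.
From (x3 OR NOT x5) and x3 = False: x5 = False.
(x5 OR x2) with x5 = False leaves only x2, so x2 = True.
(x1 OR NOT x2): since x2 = True, the clause reduces to (x1). x1 = True.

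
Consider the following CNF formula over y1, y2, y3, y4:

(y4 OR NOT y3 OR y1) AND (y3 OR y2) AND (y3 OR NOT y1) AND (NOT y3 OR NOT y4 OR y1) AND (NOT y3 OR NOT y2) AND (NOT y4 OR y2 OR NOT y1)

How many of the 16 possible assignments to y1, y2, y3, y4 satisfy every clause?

Satisfying assignments:
  y1=F y2=T y3=F y4=F
  y1=F y2=T y3=F y4=T
  y1=T y2=F y3=T y4=F
That's 3 in total.

3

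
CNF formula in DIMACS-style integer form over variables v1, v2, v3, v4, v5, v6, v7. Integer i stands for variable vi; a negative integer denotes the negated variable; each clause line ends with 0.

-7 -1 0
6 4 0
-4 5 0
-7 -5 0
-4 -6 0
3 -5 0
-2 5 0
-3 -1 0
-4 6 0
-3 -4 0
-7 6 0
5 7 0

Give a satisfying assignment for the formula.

v1 = 0  v2 = 0  v3 = 0  v4 = 0  v5 = 0  v6 = 1  v7 = 1

v1 occurs only negated in the remaining clauses — set v1 = False.
v2 occurs only negated in the remaining clauses — set v2 = False.
Branch on v3: take v3 = False.
  then v5 is forced to False.
  then v4 is forced to False.
  then v6 is forced to True.
  then v7 is forced to True.
Check each clause:
  1. (~v7 \/ ~v1) — ~v1 is true.
  2. (v6 \/ v4) — v6 is true.
  3. (v5 \/ ~v4) — ~v4 is true.
  4. (~v5 \/ ~v7) — ~v5 is true.
  5. (~v6 \/ ~v4) — ~v4 is true.
  6. (~v5 \/ v3) — ~v5 is true.
  7. (v5 \/ ~v2) — ~v2 is true.
  8. (~v1 \/ ~v3) — ~v3 is true.
  9. (~v4 \/ v6) — ~v4 is true.
  10. (~v3 \/ ~v4) — ~v4 is true.
  11. (v6 \/ ~v7) — v6 is true.
  12. (v7 \/ v5) — v7 is true.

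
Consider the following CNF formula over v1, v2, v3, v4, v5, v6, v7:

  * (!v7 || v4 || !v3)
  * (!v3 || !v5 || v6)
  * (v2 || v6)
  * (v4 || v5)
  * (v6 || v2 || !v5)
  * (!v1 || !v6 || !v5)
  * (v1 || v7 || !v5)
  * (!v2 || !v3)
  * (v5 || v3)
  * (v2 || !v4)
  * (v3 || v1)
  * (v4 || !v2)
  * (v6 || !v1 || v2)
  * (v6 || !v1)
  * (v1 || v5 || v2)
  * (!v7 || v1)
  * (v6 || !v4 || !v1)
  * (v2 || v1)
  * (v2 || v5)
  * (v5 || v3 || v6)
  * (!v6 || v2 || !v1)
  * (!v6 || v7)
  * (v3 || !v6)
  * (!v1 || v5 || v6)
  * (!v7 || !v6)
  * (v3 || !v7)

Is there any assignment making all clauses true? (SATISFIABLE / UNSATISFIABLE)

UNSATISFIABLE

v6 = True:
  propagation gives v7=True; an empty clause results — contradiction.
v6 = False:
  propagation gives v2=True, v3=False, v5=True, v1=True; an empty clause results — contradiction.
Every branch closes, so no satisfying assignment exists.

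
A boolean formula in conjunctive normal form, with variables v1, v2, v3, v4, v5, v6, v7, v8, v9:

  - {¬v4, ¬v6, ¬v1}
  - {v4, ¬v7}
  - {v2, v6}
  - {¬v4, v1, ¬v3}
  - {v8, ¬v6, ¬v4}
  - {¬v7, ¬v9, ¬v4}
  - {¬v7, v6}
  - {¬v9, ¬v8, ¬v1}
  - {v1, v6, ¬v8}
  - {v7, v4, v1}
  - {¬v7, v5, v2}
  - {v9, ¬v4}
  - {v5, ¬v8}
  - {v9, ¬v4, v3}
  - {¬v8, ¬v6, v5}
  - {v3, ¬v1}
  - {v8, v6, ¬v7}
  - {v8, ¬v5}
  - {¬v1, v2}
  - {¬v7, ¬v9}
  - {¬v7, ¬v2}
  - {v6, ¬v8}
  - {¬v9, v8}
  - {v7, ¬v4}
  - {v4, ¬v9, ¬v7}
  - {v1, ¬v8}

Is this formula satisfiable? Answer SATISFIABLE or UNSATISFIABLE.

SATISFIABLE

Set v1 = True and propagate.
  then v3 is forced to True.
  then v2 is forced to True.
  then v7 is forced to False.
  then v4 is forced to False.
Try v5 = False.
  then v8 is forced to False.
  then v9 is forced to False.
v6 is now unconstrained; take v6 = True.
So v1=T, v2=T, v3=T, v4=F, v5=F, v6=T, v7=F, v8=F, v9=F is a satisfying assignment.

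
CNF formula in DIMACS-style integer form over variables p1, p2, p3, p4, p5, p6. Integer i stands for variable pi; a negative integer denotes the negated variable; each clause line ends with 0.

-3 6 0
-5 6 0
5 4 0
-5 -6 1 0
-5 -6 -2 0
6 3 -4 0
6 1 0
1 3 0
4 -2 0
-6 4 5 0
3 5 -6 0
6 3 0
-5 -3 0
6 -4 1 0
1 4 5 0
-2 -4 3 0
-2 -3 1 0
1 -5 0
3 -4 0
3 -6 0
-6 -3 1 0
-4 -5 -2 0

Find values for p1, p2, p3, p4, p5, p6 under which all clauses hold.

p1 = 1  p2 = 0  p3 = 1  p4 = 1  p5 = 0  p6 = 1

Pure literal: p1 appears only positively; assign p1 = True.
Pure literal: p2 appears only negated; assign p2 = False.
Branch on p3: take p3 = True.
  then p6 is forced to True.
  then p5 is forced to False.
  then p4 is forced to True.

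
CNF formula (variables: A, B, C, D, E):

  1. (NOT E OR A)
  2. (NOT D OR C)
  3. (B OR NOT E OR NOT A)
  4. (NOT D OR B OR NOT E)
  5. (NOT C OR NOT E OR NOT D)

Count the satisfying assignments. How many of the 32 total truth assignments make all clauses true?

Split on E, then D.
  E=T, D=T: a clause becomes empty — 0.
  E=T, D=F: remaining (A,B,C) ∈ {(T,T,F); (T,T,T)} — 2.
  E=F, D=T: remaining (A,B,C) ∈ {(F,F,T); (F,T,T); (T,F,T); (T,T,T)} — 4.
  E=F, D=F: A, B, C free → 2^3 = 8.
Total: 0 + 2 + 4 + 8 = 14.

14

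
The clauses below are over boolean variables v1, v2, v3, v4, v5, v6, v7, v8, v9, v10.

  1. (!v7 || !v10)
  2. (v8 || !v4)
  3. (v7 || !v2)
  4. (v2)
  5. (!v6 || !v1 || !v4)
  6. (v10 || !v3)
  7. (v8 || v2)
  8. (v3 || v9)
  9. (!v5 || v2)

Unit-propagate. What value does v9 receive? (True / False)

True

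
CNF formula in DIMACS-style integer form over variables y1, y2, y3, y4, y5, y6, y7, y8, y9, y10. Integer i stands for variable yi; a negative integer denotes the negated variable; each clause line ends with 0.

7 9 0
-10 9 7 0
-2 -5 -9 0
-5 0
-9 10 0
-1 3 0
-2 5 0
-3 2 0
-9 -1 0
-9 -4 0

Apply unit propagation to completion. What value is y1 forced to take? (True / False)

False

Unit clause (~y5) sets y5 = False.
(~y2 \/ y5) with y5 = False leaves only ~y2, so y2 = False.
From (y2 \/ ~y3) and y2 = False: y3 = False.
(~y1 \/ y3): since y3 = False, the clause reduces to (~y1). y1 = False.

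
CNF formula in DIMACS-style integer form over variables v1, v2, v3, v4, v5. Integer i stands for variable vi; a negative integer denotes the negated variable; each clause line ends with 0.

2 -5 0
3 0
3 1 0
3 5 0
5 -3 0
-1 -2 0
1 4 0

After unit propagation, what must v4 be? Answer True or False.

(v3) stands alone — v3 = True.
In (¬v3 ∨ v5), ¬v3 is now false; v5 must hold, so v5 = True.
(¬v5 ∨ v2): since v5 = True, the clause reduces to (v2). v2 = True.
In (¬v2 ∨ ¬v1), ¬v2 is now false; ¬v1 must hold, so v1 = False.
From (v1 ∨ v4) and v1 = False: v4 = True.

True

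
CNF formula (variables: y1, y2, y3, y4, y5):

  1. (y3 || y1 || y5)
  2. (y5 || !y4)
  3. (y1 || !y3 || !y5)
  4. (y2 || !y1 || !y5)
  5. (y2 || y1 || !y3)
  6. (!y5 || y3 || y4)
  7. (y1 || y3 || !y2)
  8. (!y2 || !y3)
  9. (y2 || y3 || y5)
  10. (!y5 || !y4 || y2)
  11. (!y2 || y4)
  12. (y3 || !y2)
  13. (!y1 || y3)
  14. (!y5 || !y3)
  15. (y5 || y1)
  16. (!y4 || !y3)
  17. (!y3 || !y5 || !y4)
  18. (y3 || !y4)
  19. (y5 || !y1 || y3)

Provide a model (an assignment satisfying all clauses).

y1=T, y2=F, y3=T, y4=F, y5=F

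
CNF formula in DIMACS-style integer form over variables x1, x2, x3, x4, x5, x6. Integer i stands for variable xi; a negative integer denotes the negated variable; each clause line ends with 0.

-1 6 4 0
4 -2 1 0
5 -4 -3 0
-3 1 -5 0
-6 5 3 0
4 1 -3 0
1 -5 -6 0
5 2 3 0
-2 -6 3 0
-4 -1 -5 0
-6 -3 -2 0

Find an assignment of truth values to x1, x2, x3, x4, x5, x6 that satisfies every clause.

x1=F, x2=F, x3=F, x4=T, x5=T, x6=F

Check each clause:
  1. (x6 || !x1 || x4) — x4 is true.
  2. (!x2 || x1 || x4) — x4 is true.
  3. (x5 || !x3 || !x4) — x5 is true.
  4. (!x3 || x1 || !x5) — !x3 is true.
  5. (!x6 || x5 || x3) — !x6 is true.
  6. (x4 || x1 || !x3) — x4 is true.
  7. (!x5 || !x6 || x1) — !x6 is true.
  8. (x5 || x3 || x2) — x5 is true.
  9. (!x2 || !x6 || x3) — !x6 is true.
  10. (!x1 || !x4 || !x5) — !x1 is true.
  11. (!x6 || !x3 || !x2) — !x6 is true.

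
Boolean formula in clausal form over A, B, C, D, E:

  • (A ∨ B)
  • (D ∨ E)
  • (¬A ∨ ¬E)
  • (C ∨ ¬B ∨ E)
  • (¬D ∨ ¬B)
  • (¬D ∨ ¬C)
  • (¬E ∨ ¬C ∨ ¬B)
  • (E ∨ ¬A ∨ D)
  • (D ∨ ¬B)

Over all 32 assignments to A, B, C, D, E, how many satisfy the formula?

Satisfying assignments:
  A=T B=F C=F D=T E=F
That's 1 in total.

1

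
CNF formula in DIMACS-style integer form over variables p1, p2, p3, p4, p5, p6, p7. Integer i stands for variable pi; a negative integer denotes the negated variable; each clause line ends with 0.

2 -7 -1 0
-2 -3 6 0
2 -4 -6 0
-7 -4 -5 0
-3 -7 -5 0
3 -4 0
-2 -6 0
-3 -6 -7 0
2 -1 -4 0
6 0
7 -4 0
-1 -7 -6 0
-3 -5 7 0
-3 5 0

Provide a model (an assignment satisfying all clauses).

Unit propagation: (p6) forces p6 = True.
(~p2) is a unit clause, so p2 = False.
(~p4) is a unit clause, so p4 = False.
Pure literal: p3 appears only negated; assign p3 = False.
Branch on p1: take p1 = True.
  then p7 is forced to False.
p5 is now unconstrained; take p5 = False.
Every clause has at least one true literal under this assignment.

p1 = True  p2 = False  p3 = False  p4 = False  p5 = False  p6 = True  p7 = False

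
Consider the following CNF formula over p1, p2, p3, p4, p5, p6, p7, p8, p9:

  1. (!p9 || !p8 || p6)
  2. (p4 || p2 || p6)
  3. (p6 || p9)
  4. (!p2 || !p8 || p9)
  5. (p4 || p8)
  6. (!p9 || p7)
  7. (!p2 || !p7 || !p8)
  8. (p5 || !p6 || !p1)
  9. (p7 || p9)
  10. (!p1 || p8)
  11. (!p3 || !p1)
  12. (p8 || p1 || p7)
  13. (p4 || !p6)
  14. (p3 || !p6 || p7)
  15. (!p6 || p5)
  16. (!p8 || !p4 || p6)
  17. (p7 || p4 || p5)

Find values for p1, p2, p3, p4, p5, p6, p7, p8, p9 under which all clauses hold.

p1=0  p2=1  p3=1  p4=1  p5=1  p6=1  p7=1  p8=0  p9=1

p5 occurs only positively in the remaining clauses — set p5 = True.
Branch on p1: take p1 = False.
Set p2 = True and propagate.
Try p3 = True.
For the remaining variables, p4 = True, p6 = True, p7 = True, p8 = False, p9 = True works.
Check each clause:
  1. (p6 || !p8 || !p9) — !p8 is true.
  2. (p4 || p6 || p2) — p2 is true.
  3. (p9 || p6) — p9 is true.
  4. (!p2 || !p8 || p9) — !p8 is true.
  5. (p4 || p8) — p4 is true.
  6. (!p9 || p7) — p7 is true.
  7. (!p7 || !p2 || !p8) — !p8 is true.
  8. (!p6 || !p1 || p5) — p5 is true.
  9. (p9 || p7) — p9 is true.
  10. (p8 || !p1) — !p1 is true.
  11. (!p1 || !p3) — !p1 is true.
  12. (p8 || p7 || p1) — p7 is true.
  13. (!p6 || p4) — p4 is true.
  14. (p7 || p3 || !p6) — p3 is true.
  15. (!p6 || p5) — p5 is true.
  16. (!p4 || p6 || !p8) — !p8 is true.
  17. (p5 || p7 || p4) — p4 is true.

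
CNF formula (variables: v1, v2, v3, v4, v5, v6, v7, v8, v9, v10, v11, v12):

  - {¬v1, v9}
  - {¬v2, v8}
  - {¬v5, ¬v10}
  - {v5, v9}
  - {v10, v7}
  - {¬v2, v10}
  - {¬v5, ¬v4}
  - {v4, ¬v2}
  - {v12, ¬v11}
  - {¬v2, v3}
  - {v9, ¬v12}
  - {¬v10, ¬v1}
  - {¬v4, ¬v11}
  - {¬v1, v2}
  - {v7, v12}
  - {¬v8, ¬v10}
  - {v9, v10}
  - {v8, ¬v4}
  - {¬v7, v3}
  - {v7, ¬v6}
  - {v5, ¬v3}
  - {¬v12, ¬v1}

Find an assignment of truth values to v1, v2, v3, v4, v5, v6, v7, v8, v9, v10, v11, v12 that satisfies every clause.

v1=False, v2=False, v3=True, v4=False, v5=True, v6=True, v7=True, v8=False, v9=True, v10=False, v11=False, v12=False

Check each clause:
  1. {v9, ¬v1} — v9 is true.
  2. {v8, ¬v2} — ¬v2 is true.
  3. {¬v10, ¬v5} — ¬v10 is true.
  4. {v9, v5} — v9 is true.
  5. {v7, v10} — v7 is true.
  6. {v10, ¬v2} — ¬v2 is true.
  7. {¬v5, ¬v4} — ¬v4 is true.
  8. {v4, ¬v2} — ¬v2 is true.
  9. {¬v11, v12} — ¬v11 is true.
  10. {¬v2, v3} — v3 is true.
  11. {¬v12, v9} — v9 is true.
  12. {¬v1, ¬v10} — ¬v1 is true.
  13. {¬v4, ¬v11} — ¬v4 is true.
  14. {¬v1, v2} — ¬v1 is true.
  15. {v12, v7} — v7 is true.
  16. {¬v8, ¬v10} — ¬v8 is true.
  17. {v10, v9} — v9 is true.
  18. {v8, ¬v4} — ¬v4 is true.
  19. {¬v7, v3} — v3 is true.
  20. {v7, ¬v6} — v7 is true.
  21. {¬v3, v5} — v5 is true.
  22. {¬v12, ¬v1} — ¬v12 is true.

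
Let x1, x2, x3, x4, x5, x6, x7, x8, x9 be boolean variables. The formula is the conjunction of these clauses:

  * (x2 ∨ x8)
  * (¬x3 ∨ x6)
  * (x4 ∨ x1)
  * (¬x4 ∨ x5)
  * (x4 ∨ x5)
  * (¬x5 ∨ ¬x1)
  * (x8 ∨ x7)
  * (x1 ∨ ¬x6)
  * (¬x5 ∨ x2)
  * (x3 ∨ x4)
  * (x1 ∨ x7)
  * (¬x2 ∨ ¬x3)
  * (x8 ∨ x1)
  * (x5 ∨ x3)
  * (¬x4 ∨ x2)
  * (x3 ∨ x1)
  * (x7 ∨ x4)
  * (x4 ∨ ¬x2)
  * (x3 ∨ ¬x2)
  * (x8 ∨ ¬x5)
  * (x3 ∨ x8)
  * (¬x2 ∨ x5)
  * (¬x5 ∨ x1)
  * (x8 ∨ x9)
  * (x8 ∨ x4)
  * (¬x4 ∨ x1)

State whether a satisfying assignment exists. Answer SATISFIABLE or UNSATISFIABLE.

UNSATISFIABLE

x4 = True:
  propagation gives x5=True, x1=False; an empty clause results — contradiction.
x4 = False:
  propagation gives x1=True, x5=True; an empty clause results — contradiction.
Every branch closes, so no satisfying assignment exists.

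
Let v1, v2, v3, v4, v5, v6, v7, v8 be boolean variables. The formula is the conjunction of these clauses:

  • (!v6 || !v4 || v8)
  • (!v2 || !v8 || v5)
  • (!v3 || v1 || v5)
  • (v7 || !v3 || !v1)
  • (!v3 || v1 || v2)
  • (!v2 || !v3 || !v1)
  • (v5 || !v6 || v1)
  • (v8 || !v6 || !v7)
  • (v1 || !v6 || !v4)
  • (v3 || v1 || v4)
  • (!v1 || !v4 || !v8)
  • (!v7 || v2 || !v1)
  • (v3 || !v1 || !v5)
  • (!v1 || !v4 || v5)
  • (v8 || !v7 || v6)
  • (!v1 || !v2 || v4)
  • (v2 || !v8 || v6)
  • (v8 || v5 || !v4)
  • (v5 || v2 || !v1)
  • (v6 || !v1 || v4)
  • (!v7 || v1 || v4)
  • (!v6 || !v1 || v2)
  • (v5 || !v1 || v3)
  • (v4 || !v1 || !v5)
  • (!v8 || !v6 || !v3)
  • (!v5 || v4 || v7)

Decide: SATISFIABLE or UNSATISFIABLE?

SATISFIABLE

Try v1 = False.
Try v2 = True.
Set v3 = True and propagate.
  then v5 is forced to True.
For the remaining variables, v4 = True, v6 = False, v7 = False, v8 = True works.
So v1 = F, v2 = T, v3 = T, v4 = T, v5 = T, v6 = F, v7 = F, v8 = T is a satisfying assignment.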